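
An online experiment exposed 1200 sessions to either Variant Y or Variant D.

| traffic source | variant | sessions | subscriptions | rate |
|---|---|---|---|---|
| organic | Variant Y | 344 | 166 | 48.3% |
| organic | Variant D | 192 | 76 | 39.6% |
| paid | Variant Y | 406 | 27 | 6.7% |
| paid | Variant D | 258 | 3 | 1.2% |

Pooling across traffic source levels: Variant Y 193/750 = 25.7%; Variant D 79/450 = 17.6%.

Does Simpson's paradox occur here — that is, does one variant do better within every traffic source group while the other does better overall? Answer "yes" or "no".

no

Within each traffic source level (organic 48.3% vs 39.6%; paid 6.7% vs 1.2%), Variant Y has the higher rate every time. Pooled: 25.7% vs 17.6% — Variant Y has the higher rate overall. They agree.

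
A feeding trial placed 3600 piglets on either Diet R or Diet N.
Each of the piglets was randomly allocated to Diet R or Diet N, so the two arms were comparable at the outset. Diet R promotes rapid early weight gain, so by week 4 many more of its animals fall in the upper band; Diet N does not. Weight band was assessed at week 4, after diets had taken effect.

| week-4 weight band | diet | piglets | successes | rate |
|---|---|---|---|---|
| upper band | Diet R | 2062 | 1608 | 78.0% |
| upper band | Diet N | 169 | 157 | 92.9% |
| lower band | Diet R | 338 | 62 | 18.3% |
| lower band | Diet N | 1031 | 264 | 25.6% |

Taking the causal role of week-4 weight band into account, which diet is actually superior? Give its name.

Within every week-4 weight band level Diet N has the higher rate, yet pooled Diet R does — Simpson's reversal.
Because the diet influences week-4 weight band, week-4 weight band is a post-treatment mediator, not a confounder. Stratifying on it would bias the estimate; the causal effect is the crude pooled difference.
Pooled: Diet R 69.6% vs Diet N 35.1%; Diet R is higher overall.

Diet R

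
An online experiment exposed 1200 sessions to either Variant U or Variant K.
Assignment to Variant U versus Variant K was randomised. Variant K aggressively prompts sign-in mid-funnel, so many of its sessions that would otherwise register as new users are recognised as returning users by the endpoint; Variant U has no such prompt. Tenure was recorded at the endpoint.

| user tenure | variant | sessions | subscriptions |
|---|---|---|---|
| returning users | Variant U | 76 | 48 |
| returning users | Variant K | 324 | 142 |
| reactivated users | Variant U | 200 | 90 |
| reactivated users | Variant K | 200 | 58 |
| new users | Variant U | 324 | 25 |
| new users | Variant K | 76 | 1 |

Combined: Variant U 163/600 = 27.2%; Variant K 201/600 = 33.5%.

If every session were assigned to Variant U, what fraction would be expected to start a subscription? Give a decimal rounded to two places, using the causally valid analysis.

0.27

User tenure is recorded after the variant and is itself shifted by it — it sits on the causal path from variant to outcome. Conditioning on a mediator would strip out part of the effect we want; the pooled comparison gives the total causal effect.
So P(outcome | do(Variant U)) is just the pooled rate for Variant U: 163/600 = 0.272.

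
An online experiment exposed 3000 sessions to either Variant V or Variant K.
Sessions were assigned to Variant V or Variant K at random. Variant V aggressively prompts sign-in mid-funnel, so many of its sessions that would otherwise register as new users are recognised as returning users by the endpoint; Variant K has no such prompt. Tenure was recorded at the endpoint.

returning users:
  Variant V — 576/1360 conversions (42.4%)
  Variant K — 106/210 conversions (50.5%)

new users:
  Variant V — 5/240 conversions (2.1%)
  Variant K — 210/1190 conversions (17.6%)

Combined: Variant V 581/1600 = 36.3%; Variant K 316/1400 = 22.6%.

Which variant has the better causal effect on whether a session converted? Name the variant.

The stratified and pooled comparisons disagree (Variant K wins within each user tenure; Variant V wins overall), so the answer turns on the causal role of user tenure.
The distribution of user tenure is itself part of what the variant does — it is an intermediate outcome. Holding it fixed would remove that part of the effect; the total effect is the pooled difference.
Pooled: Variant V 36.3% vs Variant K 22.6%; Variant V is higher overall.

Variant V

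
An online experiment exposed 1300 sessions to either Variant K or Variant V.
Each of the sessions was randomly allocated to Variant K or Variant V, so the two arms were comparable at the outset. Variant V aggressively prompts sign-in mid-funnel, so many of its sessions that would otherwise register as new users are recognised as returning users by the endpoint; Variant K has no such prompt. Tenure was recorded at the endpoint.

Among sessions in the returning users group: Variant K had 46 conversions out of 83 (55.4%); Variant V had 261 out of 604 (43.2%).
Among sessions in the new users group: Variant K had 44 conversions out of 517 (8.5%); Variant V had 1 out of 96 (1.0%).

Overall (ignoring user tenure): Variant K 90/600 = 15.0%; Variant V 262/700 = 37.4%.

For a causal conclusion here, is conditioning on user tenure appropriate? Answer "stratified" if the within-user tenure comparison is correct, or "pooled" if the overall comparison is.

User tenure lies on the pathway variant → user tenure → outcome, so adjusting for it blocks the indirect effect. For the total causal effect of variant, use the unadjusted pooled rates.
Pooled: Variant K 15.0% vs Variant V 37.4%; Variant V is higher overall.

pooled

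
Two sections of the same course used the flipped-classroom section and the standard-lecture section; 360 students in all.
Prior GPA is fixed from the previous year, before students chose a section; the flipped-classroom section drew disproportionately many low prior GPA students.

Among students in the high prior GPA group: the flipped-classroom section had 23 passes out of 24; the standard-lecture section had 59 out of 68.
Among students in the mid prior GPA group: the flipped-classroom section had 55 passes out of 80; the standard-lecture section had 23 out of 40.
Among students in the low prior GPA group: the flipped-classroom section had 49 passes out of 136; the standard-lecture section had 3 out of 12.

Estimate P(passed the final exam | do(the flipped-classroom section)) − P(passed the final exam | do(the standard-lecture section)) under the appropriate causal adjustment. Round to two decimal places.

+0.11

The stratified and pooled comparisons disagree (the flipped-classroom section wins within each prior GPA band; the standard-lecture section wins overall), so the answer turns on the causal role of prior GPA band.
Nothing the teaching method does changes prior GPA band; the imbalance is an allocation artefact. With prior GPA band also predicting the outcome, the pooled figure is confounded, and the within-stratum comparison is the causal one.
Adjusting over the population distribution of prior GPA band: 0.256·(0.958−0.868) + 0.333·(0.688−0.575) + 0.411·(0.360−0.250) = +0.106.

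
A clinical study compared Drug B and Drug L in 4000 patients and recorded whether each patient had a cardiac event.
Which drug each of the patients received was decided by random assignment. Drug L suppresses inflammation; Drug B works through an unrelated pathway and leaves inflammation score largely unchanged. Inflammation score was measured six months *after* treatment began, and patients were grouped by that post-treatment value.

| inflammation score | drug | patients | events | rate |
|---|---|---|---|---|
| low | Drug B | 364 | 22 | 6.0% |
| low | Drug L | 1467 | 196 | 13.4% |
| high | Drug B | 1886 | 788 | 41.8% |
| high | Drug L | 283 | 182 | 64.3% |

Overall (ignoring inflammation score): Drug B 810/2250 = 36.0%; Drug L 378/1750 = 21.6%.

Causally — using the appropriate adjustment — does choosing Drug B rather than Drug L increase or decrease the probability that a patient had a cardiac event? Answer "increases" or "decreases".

increases

Inflammation score is downstream of the drug. One should not condition on a consequence of treatment, so the overall rates are the right comparison.
Pooled: Drug B 36.0% vs Drug L 21.6%; Drug L is lower overall.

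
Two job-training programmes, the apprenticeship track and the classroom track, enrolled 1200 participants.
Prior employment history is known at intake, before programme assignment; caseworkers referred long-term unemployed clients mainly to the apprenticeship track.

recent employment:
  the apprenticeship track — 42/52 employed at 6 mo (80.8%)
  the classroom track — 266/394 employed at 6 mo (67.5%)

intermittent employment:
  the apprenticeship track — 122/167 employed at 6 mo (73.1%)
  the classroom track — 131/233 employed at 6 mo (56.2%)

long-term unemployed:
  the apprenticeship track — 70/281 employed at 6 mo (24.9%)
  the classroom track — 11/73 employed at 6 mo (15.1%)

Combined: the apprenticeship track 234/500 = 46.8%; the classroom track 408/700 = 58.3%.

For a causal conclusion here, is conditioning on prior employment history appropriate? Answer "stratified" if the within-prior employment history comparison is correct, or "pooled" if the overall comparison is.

stratified

Prior employment history satisfies the back-door criterion: it is not a descendant of the programme, and it blocks the spurious path from programme to outcome. Adjusting for it (i.e., using the within-prior employment history rates) gives the causal effect.
Within each level — recent employment: 80.8% vs 67.5%; intermittent employment: 73.1% vs 56.2%; long-term unemployed: 24.9% vs 15.1% — the apprenticeship track is higher every time.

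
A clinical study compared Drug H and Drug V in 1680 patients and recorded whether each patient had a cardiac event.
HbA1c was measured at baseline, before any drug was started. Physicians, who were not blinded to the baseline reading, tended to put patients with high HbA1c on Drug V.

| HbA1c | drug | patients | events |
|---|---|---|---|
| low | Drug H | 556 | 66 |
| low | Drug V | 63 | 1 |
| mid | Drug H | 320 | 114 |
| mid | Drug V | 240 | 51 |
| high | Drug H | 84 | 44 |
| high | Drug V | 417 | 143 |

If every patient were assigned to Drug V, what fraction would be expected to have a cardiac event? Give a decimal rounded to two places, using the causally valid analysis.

Drug V is lower inside every HbA1c stratum but Drug H is lower in aggregate. Whether to stratify depends on how HbA1c relates to the drug.
HbA1c is set before the drug has any effect — it is not caused by the drug — and it independently drives the outcome. That makes it a confounder, so the causal comparison is within HbA1c levels.
Standardising Drug V to the population HbA1c mix: 0.368·1/63 + 0.333·51/240 + 0.298·143/417 = 0.179.

0.18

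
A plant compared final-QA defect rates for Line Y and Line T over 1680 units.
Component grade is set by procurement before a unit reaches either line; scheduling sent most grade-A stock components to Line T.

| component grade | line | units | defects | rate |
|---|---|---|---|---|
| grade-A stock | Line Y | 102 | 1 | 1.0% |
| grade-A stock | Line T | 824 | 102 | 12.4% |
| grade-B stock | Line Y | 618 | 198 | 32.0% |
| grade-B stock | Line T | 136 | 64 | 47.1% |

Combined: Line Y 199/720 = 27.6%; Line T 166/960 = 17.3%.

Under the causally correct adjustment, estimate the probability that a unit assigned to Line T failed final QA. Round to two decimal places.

The stratified and pooled comparisons disagree (Line Y wins within each component grade; Line T wins overall), so the answer turns on the causal role of component grade.
Component grade is set before the line has any effect — it is not caused by the line — and it independently drives the outcome. That makes it a confounder, so the causal comparison is within component grade levels.
Standardising Line T to the population component grade mix: 0.551·102/824 + 0.449·64/136 = 0.279.

0.28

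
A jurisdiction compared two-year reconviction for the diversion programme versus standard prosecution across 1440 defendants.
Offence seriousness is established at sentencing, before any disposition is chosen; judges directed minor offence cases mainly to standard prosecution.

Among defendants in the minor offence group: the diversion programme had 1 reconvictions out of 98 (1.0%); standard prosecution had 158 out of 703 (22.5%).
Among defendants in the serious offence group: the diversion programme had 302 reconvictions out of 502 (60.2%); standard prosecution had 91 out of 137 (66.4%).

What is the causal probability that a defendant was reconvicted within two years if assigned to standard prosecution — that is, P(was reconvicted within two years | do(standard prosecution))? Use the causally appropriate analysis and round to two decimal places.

0.42

Since offence seriousness is a pre-existing factor (not a product of the disposition) and it affects the outcome on its own, it is a confounder. The stratified rates, not the pooled rate, identify the causal effect.
Standardising standard prosecution to the population offence seriousness mix: 0.556·158/703 + 0.444·91/137 = 0.420.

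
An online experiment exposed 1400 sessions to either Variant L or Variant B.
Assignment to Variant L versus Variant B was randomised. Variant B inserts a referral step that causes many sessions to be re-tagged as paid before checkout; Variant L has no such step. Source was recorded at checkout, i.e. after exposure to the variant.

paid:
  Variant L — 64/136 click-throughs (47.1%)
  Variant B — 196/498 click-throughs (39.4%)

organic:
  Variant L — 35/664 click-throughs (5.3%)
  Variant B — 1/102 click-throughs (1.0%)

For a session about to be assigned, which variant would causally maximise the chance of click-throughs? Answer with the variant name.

Variant B

The distribution of traffic source is itself part of what the variant does — it is an intermediate outcome. Holding it fixed would remove that part of the effect; the total effect is the pooled difference.
Pooled: Variant L 12.4% vs Variant B 32.8%; Variant B is higher overall.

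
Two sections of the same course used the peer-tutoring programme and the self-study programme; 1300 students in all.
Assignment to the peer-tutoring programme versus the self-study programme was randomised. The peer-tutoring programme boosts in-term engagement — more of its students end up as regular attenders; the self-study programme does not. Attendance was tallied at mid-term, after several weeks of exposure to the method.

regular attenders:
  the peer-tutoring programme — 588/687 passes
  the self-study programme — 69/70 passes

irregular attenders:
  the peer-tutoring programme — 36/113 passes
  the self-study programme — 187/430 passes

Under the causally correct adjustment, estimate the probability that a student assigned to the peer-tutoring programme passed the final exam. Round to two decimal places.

0.78

the self-study programme is higher inside every mid-term attendance stratum but the peer-tutoring programme is higher in aggregate. Whether to stratify depends on how mid-term attendance relates to the teaching method.
Mid-term attendance is recorded after the teaching method and is itself shifted by it — it sits on the causal path from teaching method to outcome. Conditioning on a mediator would strip out part of the effect we want; the pooled comparison gives the total causal effect.
So P(outcome | do(the peer-tutoring programme)) is just the pooled rate for the peer-tutoring programme: 624/800 = 0.780.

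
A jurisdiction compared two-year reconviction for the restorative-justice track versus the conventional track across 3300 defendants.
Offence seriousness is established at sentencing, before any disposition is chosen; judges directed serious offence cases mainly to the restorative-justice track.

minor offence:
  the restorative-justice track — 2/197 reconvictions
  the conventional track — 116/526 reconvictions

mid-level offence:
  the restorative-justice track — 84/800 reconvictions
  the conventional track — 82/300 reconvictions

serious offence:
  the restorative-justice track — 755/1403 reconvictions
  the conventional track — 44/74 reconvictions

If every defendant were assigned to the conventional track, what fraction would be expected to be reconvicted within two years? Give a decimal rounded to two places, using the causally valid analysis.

Offence seriousness differs across dispositions for reasons unrelated to any effect of the disposition itself, and it separately predicts the outcome — a classic confounder. We must compare within offence seriousness levels.
Standardising the conventional track to the population offence seriousness mix: 0.219·116/526 + 0.333·82/300 + 0.448·44/74 = 0.406.

0.41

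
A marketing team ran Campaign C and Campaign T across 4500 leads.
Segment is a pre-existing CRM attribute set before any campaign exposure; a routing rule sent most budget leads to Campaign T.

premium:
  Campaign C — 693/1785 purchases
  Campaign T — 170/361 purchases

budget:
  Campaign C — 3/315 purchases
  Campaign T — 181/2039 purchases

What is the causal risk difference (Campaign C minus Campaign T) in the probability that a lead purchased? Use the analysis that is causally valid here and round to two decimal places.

The stratified and pooled comparisons disagree (Campaign T wins within each customer segment; Campaign C wins overall), so the answer turns on the causal role of customer segment.
Nothing the campaign does changes customer segment; the imbalance is an allocation artefact. With customer segment also predicting the outcome, the pooled figure is confounded, and the within-stratum comparison is the causal one.
Adjusting over the population distribution of customer segment: 0.477·(0.388−0.471) + 0.523·(0.010−0.089) = -0.081.

-0.08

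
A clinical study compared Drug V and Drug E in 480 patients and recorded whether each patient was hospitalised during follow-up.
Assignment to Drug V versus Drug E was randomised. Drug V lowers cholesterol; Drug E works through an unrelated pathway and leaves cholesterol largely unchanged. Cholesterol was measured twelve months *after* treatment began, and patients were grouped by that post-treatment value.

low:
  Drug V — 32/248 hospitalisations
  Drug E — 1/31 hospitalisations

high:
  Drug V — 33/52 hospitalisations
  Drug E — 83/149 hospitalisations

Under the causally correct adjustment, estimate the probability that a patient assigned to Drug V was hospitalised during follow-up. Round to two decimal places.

Because the drug influences cholesterol, cholesterol is a post-treatment mediator, not a confounder. Stratifying on it would bias the estimate; the causal effect is the crude pooled difference.
So P(outcome | do(Drug V)) is just the pooled rate for Drug V: 65/300 = 0.217.

0.22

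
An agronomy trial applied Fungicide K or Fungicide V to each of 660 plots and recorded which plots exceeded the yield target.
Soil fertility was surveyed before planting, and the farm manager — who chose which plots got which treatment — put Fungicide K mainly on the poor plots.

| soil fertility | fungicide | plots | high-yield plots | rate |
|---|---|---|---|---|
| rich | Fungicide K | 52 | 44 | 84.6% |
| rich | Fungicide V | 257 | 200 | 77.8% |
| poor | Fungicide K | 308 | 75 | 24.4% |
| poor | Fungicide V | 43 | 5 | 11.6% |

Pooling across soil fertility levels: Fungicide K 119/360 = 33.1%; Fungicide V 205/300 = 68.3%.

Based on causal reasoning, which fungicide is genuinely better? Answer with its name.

Fungicide K

Soil fertility satisfies the back-door criterion: it is not a descendant of the fungicide, and it blocks the spurious path from fungicide to outcome. Adjusting for it (i.e., using the within-soil fertility rates) gives the causal effect.
Within each level — rich: 84.6% vs 77.8%; poor: 24.4% vs 11.6% — Fungicide K is higher every time.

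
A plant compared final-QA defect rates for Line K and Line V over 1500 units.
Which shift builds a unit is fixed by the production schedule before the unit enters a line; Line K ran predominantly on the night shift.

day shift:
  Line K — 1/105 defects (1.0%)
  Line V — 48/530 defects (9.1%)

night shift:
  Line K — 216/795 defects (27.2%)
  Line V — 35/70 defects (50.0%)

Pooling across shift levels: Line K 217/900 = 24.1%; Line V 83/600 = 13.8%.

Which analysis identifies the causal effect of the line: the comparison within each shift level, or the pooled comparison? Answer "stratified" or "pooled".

Shift differs across lines for reasons unrelated to any effect of the line itself, and it separately predicts the outcome — a classic confounder. We must compare within shift levels.
Within each level — day shift: 1.0% vs 9.1%; night shift: 27.2% vs 50.0% — Line K is lower every time.

stratified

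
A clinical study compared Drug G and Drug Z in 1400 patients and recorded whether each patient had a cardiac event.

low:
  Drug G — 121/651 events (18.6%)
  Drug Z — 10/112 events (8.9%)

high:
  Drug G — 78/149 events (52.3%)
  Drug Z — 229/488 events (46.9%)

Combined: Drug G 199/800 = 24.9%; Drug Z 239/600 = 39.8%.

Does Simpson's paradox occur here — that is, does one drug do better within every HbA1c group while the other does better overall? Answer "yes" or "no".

yes

Within each HbA1c level (low 18.6% vs 8.9%; high 52.3% vs 46.9%), Drug Z has the lower rate every time. Pooled: 24.9% vs 39.8% — Drug G has the lower rate overall. The two comparisons disagree.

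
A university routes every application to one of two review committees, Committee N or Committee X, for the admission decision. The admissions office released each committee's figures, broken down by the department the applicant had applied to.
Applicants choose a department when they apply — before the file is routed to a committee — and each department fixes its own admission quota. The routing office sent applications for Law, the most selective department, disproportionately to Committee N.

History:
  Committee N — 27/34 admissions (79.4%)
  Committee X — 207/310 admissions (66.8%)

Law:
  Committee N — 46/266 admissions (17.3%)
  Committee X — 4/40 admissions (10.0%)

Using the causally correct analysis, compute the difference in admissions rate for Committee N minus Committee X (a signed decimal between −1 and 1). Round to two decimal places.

Department is set before the review committee has any effect — it is not caused by the review committee — and it independently drives the outcome. That makes it a confounder, so the causal comparison is within department levels.
Adjusting over the population distribution of department: 0.529·(0.794−0.668) + 0.471·(0.173−0.100) = +0.101.

+0.10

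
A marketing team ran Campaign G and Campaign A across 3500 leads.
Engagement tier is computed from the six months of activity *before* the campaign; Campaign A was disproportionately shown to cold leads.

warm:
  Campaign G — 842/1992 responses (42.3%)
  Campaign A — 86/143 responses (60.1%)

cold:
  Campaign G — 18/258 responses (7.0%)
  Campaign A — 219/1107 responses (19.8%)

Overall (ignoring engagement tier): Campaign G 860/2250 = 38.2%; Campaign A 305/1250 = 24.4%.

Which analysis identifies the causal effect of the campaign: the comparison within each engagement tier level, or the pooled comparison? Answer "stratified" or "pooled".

The engagement tier-specific comparison favours Campaign A throughout, but the pooled figures favour Campaign G. The question is whether to condition on engagement tier.
Engagement tier satisfies the back-door criterion: it is not a descendant of the campaign, and it blocks the spurious path from campaign to outcome. Adjusting for it (i.e., using the within-engagement tier rates) gives the causal effect.
Within each level — warm: 42.3% vs 60.1%; cold: 7.0% vs 19.8% — Campaign A is higher every time.

stratified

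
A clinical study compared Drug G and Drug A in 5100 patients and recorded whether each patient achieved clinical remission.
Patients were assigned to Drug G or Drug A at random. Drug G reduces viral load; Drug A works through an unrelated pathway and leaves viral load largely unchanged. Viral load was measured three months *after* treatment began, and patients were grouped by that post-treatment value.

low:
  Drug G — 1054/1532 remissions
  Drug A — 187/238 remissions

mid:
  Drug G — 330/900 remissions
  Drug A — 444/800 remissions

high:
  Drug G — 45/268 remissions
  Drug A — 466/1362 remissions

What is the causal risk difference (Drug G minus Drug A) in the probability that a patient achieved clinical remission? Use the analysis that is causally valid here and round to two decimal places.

+0.07

Drug A is higher inside every viral load stratum but Drug G is higher in aggregate. Whether to stratify depends on how viral load relates to the drug.
Stratifying would compare drugs among patients the drugs themselves sorted into viral load groups — a form of selection on an intermediate. The unconditioned pooled rates give the total causal effect.
The causal difference is the pooled difference: 0.529 − 0.457 = +0.072.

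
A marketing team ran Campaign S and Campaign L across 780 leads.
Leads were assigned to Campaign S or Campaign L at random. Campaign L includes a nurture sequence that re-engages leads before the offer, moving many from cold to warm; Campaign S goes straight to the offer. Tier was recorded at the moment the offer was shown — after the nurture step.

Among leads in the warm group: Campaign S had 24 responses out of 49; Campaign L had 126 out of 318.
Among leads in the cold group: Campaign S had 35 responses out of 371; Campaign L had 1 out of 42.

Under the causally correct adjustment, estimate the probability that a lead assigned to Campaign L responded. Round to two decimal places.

0.35

Engagement tier lies on the pathway campaign → engagement tier → outcome, so adjusting for it blocks the indirect effect. For the total causal effect of campaign, use the unadjusted pooled rates.
So P(outcome | do(Campaign L)) is just the pooled rate for Campaign L: 127/360 = 0.353.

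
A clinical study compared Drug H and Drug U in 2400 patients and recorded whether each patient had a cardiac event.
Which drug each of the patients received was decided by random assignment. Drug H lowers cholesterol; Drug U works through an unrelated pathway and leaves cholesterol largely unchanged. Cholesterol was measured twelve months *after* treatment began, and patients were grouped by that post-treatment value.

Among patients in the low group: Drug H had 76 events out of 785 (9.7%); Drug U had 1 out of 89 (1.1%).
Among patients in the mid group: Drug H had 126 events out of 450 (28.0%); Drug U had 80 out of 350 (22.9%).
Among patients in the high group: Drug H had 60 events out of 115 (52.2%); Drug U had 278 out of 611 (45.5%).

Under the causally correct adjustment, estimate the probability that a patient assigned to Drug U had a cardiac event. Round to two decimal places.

The stratified and pooled comparisons disagree (Drug U wins within each cholesterol; Drug H wins overall), so the answer turns on the causal role of cholesterol.
Cholesterol is recorded after the drug and is itself shifted by it — it sits on the causal path from drug to outcome. Conditioning on a mediator would strip out part of the effect we want; the pooled comparison gives the total causal effect.
So P(outcome | do(Drug U)) is just the pooled rate for Drug U: 359/1050 = 0.342.

0.34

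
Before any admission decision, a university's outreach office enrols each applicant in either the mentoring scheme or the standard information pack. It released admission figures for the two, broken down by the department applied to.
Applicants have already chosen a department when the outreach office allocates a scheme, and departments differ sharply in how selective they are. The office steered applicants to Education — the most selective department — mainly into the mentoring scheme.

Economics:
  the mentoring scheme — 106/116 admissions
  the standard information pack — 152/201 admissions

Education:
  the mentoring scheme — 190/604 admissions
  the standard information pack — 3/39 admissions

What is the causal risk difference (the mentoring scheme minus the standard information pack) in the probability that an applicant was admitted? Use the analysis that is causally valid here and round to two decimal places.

+0.21

Nothing the outreach scheme does changes department; the imbalance is an allocation artefact. With department also predicting the outcome, the pooled figure is confounded, and the within-stratum comparison is the causal one.
Adjusting over the population distribution of department: 0.330·(0.914−0.756) + 0.670·(0.315−0.077) = +0.211.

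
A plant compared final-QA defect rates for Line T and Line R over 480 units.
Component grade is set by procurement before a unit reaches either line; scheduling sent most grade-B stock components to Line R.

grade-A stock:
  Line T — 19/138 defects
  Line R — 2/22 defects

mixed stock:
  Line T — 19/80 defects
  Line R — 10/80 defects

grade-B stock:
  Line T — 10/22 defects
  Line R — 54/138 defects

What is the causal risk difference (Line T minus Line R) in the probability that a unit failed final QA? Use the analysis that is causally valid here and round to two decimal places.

Component grade is set before the line has any effect — it is not caused by the line — and it independently drives the outcome. That makes it a confounder, so the causal comparison is within component grade levels.
Adjusting over the population distribution of component grade: 0.333·(0.138−0.091) + 0.333·(0.237−0.125) + 0.333·(0.455−0.391) = +0.074.

+0.07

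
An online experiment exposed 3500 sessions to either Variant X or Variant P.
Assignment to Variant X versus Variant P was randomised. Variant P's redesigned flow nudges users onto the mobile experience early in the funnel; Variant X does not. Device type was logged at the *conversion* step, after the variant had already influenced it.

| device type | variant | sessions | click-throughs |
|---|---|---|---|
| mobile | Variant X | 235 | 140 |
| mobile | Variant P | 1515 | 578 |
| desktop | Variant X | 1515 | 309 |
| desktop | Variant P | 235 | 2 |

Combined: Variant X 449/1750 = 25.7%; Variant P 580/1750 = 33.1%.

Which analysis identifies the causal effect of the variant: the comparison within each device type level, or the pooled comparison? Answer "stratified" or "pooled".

pooled

The stratified and pooled comparisons disagree (Variant X wins within each device type; Variant P wins overall), so the answer turns on the causal role of device type.
Device type lies on the pathway variant → device type → outcome, so adjusting for it blocks the indirect effect. For the total causal effect of variant, use the unadjusted pooled rates.
Pooled: Variant X 25.7% vs Variant P 33.1%; Variant P is higher overall.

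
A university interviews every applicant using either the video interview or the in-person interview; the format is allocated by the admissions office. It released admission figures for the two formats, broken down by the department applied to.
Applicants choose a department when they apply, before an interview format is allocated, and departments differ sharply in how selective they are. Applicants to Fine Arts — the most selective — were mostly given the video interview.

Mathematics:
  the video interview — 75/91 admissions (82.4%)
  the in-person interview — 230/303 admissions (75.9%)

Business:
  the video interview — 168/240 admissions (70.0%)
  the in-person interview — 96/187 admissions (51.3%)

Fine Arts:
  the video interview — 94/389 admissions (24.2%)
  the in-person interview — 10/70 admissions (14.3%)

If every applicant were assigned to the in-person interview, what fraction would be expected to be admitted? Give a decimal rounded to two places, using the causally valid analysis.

Within every department level the video interview has the higher rate, yet pooled the in-person interview does — Simpson's reversal.
The imbalance in department arose from how applicants were allocated, not from anything the interview format did; and department independently affects the outcome. The pooled gap is confounded — condition on department.
Standardising the in-person interview to the population department mix: 0.308·230/303 + 0.334·96/187 + 0.359·10/70 = 0.456.

0.46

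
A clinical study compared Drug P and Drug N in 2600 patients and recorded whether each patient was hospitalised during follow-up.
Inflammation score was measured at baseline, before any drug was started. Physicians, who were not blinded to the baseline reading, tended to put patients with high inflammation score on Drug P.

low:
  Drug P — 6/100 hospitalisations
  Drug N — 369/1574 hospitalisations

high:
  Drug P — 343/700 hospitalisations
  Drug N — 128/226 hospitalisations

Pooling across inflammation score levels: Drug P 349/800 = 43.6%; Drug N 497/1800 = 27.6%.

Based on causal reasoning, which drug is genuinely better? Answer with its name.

Nothing the drug does changes inflammation score; the imbalance is an allocation artefact. With inflammation score also predicting the outcome, the pooled figure is confounded, and the within-stratum comparison is the causal one.
Within each level — low: 6.0% vs 23.4%; high: 49.0% vs 56.6% — Drug P is lower every time.

Drug P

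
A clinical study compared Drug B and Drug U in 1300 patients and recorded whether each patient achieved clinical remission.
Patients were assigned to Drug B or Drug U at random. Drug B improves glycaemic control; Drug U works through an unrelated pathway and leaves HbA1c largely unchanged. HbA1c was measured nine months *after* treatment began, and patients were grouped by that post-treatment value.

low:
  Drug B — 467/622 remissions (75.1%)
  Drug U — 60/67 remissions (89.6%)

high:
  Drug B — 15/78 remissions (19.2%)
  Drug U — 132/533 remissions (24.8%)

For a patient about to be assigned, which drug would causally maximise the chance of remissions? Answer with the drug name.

The stratified and pooled comparisons disagree (Drug U wins within each HbA1c; Drug B wins overall), so the answer turns on the causal role of HbA1c.
HbA1c is downstream of the drug. One should not condition on a consequence of treatment, so the overall rates are the right comparison.
Pooled: Drug B 68.9% vs Drug U 32.0%; Drug B is higher overall.

Drug B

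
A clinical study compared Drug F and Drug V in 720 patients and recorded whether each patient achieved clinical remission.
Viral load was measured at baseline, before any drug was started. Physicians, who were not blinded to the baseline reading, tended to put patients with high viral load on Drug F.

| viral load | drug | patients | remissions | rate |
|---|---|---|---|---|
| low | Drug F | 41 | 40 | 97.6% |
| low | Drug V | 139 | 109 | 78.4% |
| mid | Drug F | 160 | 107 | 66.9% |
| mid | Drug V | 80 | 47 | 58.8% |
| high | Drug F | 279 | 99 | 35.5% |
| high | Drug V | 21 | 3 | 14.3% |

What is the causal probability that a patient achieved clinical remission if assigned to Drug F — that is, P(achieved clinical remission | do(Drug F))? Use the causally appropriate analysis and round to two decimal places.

Drug F is higher inside every viral load stratum but Drug V is higher in aggregate. Whether to stratify depends on how viral load relates to the drug.
Viral load satisfies the back-door criterion: it is not a descendant of the drug, and it blocks the spurious path from drug to outcome. Adjusting for it (i.e., using the within-viral load rates) gives the causal effect.
Standardising Drug F to the population viral load mix: 0.250·40/41 + 0.333·107/160 + 0.417·99/279 = 0.615.

0.61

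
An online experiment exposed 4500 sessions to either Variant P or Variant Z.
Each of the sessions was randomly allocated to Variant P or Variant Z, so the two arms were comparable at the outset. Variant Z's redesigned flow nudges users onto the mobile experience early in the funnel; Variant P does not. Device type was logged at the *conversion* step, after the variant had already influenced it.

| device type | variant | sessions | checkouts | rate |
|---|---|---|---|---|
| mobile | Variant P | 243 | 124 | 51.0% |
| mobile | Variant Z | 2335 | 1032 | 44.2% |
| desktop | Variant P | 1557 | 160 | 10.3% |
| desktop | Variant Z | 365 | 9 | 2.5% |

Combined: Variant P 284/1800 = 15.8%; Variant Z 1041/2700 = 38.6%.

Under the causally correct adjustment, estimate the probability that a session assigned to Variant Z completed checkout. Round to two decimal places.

0.39

The stratified and pooled comparisons disagree (Variant P wins within each device type; Variant Z wins overall), so the answer turns on the causal role of device type.
Device type here is a post-treatment variable shaped by the variant; conditioning on it would introduce bias rather than remove it. The overall comparison is the causal one.
So P(outcome | do(Variant Z)) is just the pooled rate for Variant Z: 1041/2700 = 0.386.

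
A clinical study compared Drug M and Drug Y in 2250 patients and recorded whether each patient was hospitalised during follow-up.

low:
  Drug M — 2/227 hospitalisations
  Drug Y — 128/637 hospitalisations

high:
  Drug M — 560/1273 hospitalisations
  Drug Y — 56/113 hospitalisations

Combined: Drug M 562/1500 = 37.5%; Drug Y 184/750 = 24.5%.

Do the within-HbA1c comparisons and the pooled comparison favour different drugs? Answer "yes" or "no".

Within each HbA1c level (low 0.9% vs 20.1%; high 44.0% vs 49.6%), Drug M has the lower rate every time. Pooled: 37.5% vs 24.5% — Drug Y has the lower rate overall. The two comparisons disagree.

yes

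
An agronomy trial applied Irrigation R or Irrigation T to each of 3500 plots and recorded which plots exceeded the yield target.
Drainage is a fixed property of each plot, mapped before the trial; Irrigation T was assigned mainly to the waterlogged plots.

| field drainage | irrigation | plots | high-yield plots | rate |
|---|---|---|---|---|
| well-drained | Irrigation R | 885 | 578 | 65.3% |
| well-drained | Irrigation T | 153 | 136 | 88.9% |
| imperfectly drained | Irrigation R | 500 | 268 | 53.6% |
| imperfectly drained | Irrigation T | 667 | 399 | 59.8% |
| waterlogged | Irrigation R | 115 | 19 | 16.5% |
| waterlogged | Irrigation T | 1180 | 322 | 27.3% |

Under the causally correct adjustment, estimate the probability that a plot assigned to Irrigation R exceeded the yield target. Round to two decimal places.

0.43

Irrigation T is higher inside every field drainage stratum but Irrigation R is higher in aggregate. Whether to stratify depends on how field drainage relates to the irrigation.
Field drainage is set before the irrigation has any effect — it is not caused by the irrigation — and it independently drives the outcome. That makes it a confounder, so the causal comparison is within field drainage levels.
Standardising Irrigation R to the population field drainage mix: 0.297·578/885 + 0.333·268/500 + 0.370·19/115 = 0.434.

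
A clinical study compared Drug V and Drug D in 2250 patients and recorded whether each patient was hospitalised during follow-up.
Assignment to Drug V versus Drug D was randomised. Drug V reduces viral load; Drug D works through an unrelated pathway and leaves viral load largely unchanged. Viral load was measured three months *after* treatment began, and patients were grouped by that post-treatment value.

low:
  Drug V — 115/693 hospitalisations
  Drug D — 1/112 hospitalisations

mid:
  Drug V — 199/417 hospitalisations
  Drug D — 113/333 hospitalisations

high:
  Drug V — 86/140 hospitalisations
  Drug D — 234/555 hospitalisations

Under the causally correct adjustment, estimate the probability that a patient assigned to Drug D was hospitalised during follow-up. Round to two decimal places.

0.35

Because the drug influences viral load, viral load is a post-treatment mediator, not a confounder. Stratifying on it would bias the estimate; the causal effect is the crude pooled difference.
So P(outcome | do(Drug D)) is just the pooled rate for Drug D: 348/1000 = 0.348.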